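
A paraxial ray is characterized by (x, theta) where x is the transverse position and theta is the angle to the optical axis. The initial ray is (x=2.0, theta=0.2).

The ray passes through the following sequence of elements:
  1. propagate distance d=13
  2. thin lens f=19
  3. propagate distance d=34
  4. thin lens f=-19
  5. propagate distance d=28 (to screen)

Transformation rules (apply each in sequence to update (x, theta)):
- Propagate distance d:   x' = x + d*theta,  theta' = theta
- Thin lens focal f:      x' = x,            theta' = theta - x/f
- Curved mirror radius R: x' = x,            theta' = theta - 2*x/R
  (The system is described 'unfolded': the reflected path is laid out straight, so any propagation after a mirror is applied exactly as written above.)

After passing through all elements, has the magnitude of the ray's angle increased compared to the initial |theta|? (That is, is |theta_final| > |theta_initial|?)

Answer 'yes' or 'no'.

Initial: x=2.0000 theta=0.2000
After 1 (propagate distance d=13): x=4.6000 theta=0.2000
After 2 (thin lens f=19): x=4.6000 theta=-4/95 (≈-0.0421)
After 3 (propagate distance d=34): x=301/95 (≈3.1684) theta=-4/95 (≈-0.0421)
After 4 (thin lens f=-19): x=301/95 (≈3.1684) theta=45/361 (≈0.1247)
After 5 (propagate distance d=28 (to screen)): x=12019/1805 (≈6.6587) theta=45/361 (≈0.1247)
|theta_initial|=0.2000 |theta_final|=45/361 (≈0.1247) -> not increased

Answer: no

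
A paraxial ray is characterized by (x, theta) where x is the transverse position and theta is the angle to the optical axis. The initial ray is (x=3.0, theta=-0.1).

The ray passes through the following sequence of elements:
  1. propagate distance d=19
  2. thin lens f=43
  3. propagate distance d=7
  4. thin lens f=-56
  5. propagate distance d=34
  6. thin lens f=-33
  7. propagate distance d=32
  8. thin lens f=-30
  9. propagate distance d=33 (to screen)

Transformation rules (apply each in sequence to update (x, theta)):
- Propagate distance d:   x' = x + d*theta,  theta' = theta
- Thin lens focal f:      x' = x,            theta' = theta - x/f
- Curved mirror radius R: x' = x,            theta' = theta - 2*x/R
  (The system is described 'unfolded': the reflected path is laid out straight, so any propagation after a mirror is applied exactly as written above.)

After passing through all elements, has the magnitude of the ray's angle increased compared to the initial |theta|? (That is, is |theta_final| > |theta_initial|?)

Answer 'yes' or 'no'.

Answer: yes

Derivation:
Initial: x=3.0000 theta=-0.1000
After 1 (propagate distance d=19): x=1.1000 theta=-0.1000
After 2 (thin lens f=43): x=1.1000 theta=-27/215 (≈-0.1256)
After 3 (propagate distance d=7): x=19/86 (≈0.2209) theta=-27/215 (≈-0.1256)
After 4 (thin lens f=-56): x=19/86 (≈0.2209) theta=-2929/24080 (≈-0.1216)
After 5 (propagate distance d=34): x=-47133/12040 (≈-3.9147) theta=-2929/24080 (≈-0.1216)
After 6 (thin lens f=-33): x=-47133/12040 (≈-3.9147) theta=-63641/264880 (≈-0.2403)
After 7 (propagate distance d=32): x=-1536719/132440 (≈-11.6031) theta=-63641/264880 (≈-0.2403)
After 8 (thin lens f=-30): x=-1536719/132440 (≈-11.6031) theta=-28969/46200 (≈-0.6270)
After 9 (propagate distance d=33 (to screen)): x=-5346483/165550 (≈-32.2953) theta=-28969/46200 (≈-0.6270)
|theta_initial|=0.1000 |theta_final|=28969/46200 (≈0.6270) -> increased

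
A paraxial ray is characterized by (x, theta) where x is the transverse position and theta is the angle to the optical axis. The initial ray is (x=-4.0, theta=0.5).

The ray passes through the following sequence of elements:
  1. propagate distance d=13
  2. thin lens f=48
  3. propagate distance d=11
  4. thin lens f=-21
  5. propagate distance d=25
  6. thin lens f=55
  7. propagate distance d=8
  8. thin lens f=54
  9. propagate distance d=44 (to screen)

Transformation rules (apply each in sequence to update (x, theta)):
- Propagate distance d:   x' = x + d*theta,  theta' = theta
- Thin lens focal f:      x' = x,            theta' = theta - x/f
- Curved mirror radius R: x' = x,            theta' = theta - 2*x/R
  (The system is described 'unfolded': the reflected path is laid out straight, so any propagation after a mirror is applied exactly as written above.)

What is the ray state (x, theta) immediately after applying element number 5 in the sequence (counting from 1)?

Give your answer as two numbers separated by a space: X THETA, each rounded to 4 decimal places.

Initial: x=-4.0000 theta=0.5000
After 1 (propagate distance d=13): x=2.5000 theta=0.5000
After 2 (thin lens f=48): x=2.5000 theta=43/96 (≈0.4479)
After 3 (propagate distance d=11): x=713/96 (≈7.4271) theta=43/96 (≈0.4479)
After 4 (thin lens f=-21): x=713/96 (≈7.4271) theta=101/126 (≈0.8016)
After 5 (propagate distance d=25): x=55373/2016 (≈27.4668) theta=101/126 (≈0.8016)
Rounded to 4 decimal places: x = 27.4668, theta = 0.8016

Answer: 27.4668 0.8016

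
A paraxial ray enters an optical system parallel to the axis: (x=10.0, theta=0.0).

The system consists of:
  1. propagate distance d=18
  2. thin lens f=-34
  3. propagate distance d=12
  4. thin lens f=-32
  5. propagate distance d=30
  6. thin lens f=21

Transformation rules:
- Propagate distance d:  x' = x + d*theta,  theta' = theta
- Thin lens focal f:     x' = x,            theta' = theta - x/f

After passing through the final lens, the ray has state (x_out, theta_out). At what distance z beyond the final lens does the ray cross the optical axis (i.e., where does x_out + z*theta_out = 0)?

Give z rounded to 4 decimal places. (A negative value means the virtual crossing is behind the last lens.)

Initial: x=10.0000 theta=0.0000
After 1 (propagate distance d=18): x=10.0000 theta=0.0000
After 2 (thin lens f=-34): x=10.0000 theta=5/17 (≈0.2941)
After 3 (propagate distance d=12): x=230/17 (≈13.5294) theta=5/17 (≈0.2941)
After 4 (thin lens f=-32): x=230/17 (≈13.5294) theta=195/272 (≈0.7169)
After 5 (propagate distance d=30): x=4765/136 (≈35.0368) theta=195/272 (≈0.7169)
After 6 (thin lens f=21): x=4765/136 (≈35.0368) theta=-5435/5712 (≈-0.9515)
z_focus = -x_out/theta_out = -(4765/136)/(-5435/5712) = 40026/1087 ≈ 36.8224
Rounded to 4 decimal places: z = 36.8224

Answer: 36.8224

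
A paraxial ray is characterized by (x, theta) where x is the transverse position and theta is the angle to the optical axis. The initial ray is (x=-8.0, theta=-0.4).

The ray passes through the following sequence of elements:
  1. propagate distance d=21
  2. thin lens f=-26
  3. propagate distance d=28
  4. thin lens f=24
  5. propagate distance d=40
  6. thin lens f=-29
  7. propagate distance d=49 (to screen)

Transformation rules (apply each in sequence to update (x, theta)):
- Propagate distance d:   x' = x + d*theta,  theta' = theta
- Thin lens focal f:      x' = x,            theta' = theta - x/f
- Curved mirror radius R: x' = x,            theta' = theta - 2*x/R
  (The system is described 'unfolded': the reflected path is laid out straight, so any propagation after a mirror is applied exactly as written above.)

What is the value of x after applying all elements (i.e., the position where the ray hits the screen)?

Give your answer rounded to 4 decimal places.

Initial: x=-8.0000 theta=-0.4000
After 1 (propagate distance d=21): x=-16.4000 theta=-0.4000
After 2 (thin lens f=-26): x=-16.4000 theta=-67/65 (≈-1.0308)
After 3 (propagate distance d=28): x=-2942/65 (≈-45.2615) theta=-67/65 (≈-1.0308)
After 4 (thin lens f=24): x=-2942/65 (≈-45.2615) theta=667/780 (≈0.8551)
After 5 (propagate distance d=40): x=-2156/195 (≈-11.0564) theta=667/780 (≈0.8551)
After 6 (thin lens f=-29): x=-2156/195 (≈-11.0564) theta=3573/7540 (≈0.4739)
After 7 (propagate distance d=49 (to screen)): x=55027/4524 (≈12.1634) theta=3573/7540 (≈0.4739)
Rounded to 4 decimal places: x = 12.1634

Answer: 12.1634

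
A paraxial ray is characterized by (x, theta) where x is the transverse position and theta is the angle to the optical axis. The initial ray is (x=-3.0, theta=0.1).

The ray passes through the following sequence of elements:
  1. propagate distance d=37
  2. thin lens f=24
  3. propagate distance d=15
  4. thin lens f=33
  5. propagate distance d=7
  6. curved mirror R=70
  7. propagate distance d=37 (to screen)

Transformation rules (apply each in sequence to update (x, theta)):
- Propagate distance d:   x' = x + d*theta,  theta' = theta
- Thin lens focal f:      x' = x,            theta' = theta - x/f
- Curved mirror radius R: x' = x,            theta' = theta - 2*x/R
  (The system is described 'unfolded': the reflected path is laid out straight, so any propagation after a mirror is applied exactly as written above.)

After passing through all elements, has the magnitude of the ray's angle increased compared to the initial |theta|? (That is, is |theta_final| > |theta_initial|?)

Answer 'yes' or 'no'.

Answer: no

Derivation:
Initial: x=-3.0000 theta=0.1000
After 1 (propagate distance d=37): x=0.7000 theta=0.1000
After 2 (thin lens f=24): x=0.7000 theta=17/240 (≈0.0708)
After 3 (propagate distance d=15): x=1.7625 theta=17/240 (≈0.0708)
After 4 (thin lens f=33): x=1.7625 theta=23/1320 (≈0.0174)
After 5 (propagate distance d=7): x=995/528 (≈1.8845) theta=23/1320 (≈0.0174)
After 6 (curved mirror R=70): x=995/528 (≈1.8845) theta=-673/18480 (≈-0.0364)
After 7 (propagate distance d=37 (to screen)): x=827/1540 (≈0.5370) theta=-673/18480 (≈-0.0364)
|theta_initial|=0.1000 |theta_final|=673/18480 (≈0.0364) -> not increased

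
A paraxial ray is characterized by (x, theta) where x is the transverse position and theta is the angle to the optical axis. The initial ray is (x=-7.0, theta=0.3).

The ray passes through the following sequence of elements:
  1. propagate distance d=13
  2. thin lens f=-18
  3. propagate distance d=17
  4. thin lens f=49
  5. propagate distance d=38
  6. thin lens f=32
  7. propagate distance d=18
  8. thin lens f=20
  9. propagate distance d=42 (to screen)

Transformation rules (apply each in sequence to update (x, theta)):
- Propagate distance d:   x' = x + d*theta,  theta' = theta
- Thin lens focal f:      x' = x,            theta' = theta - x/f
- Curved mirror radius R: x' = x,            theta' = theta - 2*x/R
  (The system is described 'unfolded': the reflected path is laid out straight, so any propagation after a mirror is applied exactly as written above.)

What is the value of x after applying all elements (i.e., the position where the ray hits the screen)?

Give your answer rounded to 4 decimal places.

Answer: -5.0790

Derivation:
Initial: x=-7.0000 theta=0.3000
After 1 (propagate distance d=13): x=-3.1000 theta=0.3000
After 2 (thin lens f=-18): x=-3.1000 theta=23/180 (≈0.1278)
After 3 (propagate distance d=17): x=-167/180 (≈-0.9278) theta=23/180 (≈0.1278)
After 4 (thin lens f=49): x=-167/180 (≈-0.9278) theta=647/4410 (≈0.1467)
After 5 (propagate distance d=38): x=13663/2940 (≈4.6473) theta=647/4410 (≈0.1467)
After 6 (thin lens f=32): x=13663/2940 (≈4.6473) theta=419/282240 (≈0.0015)
After 7 (propagate distance d=18): x=43973/9408 (≈4.6740) theta=419/282240 (≈0.0015)
After 8 (thin lens f=20): x=43973/9408 (≈4.6740) theta=-131081/564480 (≈-0.2322)
After 9 (propagate distance d=42 (to screen)): x=-159279/31360 (≈-5.0790) theta=-131081/564480 (≈-0.2322)
Rounded to 4 decimal places: x = -5.0790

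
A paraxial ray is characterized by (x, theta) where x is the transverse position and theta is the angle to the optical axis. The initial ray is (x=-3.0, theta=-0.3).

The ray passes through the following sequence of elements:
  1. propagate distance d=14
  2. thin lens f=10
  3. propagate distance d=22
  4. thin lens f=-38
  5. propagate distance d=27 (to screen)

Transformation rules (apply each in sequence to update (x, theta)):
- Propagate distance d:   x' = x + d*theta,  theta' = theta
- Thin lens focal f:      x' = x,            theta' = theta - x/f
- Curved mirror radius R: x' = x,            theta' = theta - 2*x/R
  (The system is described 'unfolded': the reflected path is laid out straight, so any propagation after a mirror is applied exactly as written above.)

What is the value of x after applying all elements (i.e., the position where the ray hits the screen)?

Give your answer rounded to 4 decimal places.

Initial: x=-3.0000 theta=-0.3000
After 1 (propagate distance d=14): x=-7.2000 theta=-0.3000
After 2 (thin lens f=10): x=-7.2000 theta=0.4200
After 3 (propagate distance d=22): x=2.0400 theta=0.4200
After 4 (thin lens f=-38): x=2.0400 theta=9/19 (≈0.4737)
After 5 (propagate distance d=27 (to screen)): x=7044/475 (≈14.8295) theta=9/19 (≈0.4737)
Rounded to 4 decimal places: x = 14.8295

Answer: 14.8295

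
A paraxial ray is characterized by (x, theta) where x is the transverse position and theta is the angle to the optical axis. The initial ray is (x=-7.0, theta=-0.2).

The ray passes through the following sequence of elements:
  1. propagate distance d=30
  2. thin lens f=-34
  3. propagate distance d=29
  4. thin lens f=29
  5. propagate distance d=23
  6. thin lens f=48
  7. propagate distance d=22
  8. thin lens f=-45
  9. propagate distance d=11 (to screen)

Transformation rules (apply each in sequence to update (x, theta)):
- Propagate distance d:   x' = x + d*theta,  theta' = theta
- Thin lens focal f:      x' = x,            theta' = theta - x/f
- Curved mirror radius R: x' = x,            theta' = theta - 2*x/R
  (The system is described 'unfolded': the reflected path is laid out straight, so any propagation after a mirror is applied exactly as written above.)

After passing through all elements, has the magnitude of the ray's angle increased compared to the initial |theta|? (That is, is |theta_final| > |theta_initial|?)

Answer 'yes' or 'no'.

Answer: yes

Derivation:
Initial: x=-7.0000 theta=-0.2000
After 1 (propagate distance d=30): x=-13.0000 theta=-0.2000
After 2 (thin lens f=-34): x=-13.0000 theta=-99/170 (≈-0.5824)
After 3 (propagate distance d=29): x=-5081/170 (≈-29.8882) theta=-99/170 (≈-0.5824)
After 4 (thin lens f=29): x=-5081/170 (≈-29.8882) theta=13/29 (≈0.4483)
After 5 (propagate distance d=23): x=-96519/4930 (≈-19.5779) theta=13/29 (≈0.4483)
After 6 (thin lens f=48): x=-96519/4930 (≈-19.5779) theta=67533/78880 (≈0.8561)
After 7 (propagate distance d=22): x=-29289/39440 (≈-0.7426) theta=67533/78880 (≈0.8561)
After 8 (thin lens f=-45): x=-29289/39440 (≈-0.7426) theta=993469/1183200 (≈0.8396)
After 9 (propagate distance d=11 (to screen)): x=10049489/1183200 (≈8.4935) theta=993469/1183200 (≈0.8396)
|theta_initial|=0.2000 |theta_final|=993469/1183200 (≈0.8396) -> increased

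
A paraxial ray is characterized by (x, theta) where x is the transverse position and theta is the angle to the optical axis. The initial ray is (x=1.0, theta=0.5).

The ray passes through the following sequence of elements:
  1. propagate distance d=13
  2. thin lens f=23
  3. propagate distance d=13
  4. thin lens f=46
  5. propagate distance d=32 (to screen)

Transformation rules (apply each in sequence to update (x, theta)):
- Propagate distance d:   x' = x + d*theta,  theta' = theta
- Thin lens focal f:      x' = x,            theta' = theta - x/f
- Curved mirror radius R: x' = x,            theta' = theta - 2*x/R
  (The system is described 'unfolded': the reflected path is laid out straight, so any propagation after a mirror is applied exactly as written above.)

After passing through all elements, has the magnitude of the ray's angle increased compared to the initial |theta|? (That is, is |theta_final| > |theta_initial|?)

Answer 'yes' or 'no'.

Answer: no

Derivation:
Initial: x=1.0000 theta=0.5000
After 1 (propagate distance d=13): x=7.5000 theta=0.5000
After 2 (thin lens f=23): x=7.5000 theta=4/23 (≈0.1739)
After 3 (propagate distance d=13): x=449/46 (≈9.7609) theta=4/23 (≈0.1739)
After 4 (thin lens f=46): x=449/46 (≈9.7609) theta=-81/2116 (≈-0.0383)
After 5 (propagate distance d=32 (to screen)): x=9031/1058 (≈8.5359) theta=-81/2116 (≈-0.0383)
|theta_initial|=0.5000 |theta_final|=81/2116 (≈0.0383) -> not increased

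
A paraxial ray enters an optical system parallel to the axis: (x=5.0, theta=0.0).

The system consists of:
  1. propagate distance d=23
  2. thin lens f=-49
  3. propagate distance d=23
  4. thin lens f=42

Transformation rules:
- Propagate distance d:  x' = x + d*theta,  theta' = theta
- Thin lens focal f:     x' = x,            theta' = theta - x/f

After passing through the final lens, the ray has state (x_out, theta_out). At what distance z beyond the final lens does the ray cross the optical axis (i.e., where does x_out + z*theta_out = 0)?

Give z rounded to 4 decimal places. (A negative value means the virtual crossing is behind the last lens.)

Initial: x=5.0000 theta=0.0000
After 1 (propagate distance d=23): x=5.0000 theta=0.0000
After 2 (thin lens f=-49): x=5.0000 theta=5/49 (≈0.1020)
After 3 (propagate distance d=23): x=360/49 (≈7.3469) theta=5/49 (≈0.1020)
After 4 (thin lens f=42): x=360/49 (≈7.3469) theta=-25/343 (≈-0.0729)
z_focus = -x_out/theta_out = -(360/49)/(-25/343) = 100.8000
Rounded to 4 decimal places: z = 100.8000

Answer: 100.8000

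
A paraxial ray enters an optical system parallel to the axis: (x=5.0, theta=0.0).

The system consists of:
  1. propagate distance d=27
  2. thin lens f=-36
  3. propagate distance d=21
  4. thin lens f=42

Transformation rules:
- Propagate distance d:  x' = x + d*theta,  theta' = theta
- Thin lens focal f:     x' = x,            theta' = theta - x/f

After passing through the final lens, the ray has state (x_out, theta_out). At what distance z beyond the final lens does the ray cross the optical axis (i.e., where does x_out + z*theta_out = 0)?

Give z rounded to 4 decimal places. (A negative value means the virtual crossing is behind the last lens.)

Initial: x=5.0000 theta=0.0000
After 1 (propagate distance d=27): x=5.0000 theta=0.0000
After 2 (thin lens f=-36): x=5.0000 theta=5/36 (≈0.1389)
After 3 (propagate distance d=21): x=95/12 (≈7.9167) theta=5/36 (≈0.1389)
After 4 (thin lens f=42): x=95/12 (≈7.9167) theta=-25/504 (≈-0.0496)
z_focus = -x_out/theta_out = -(95/12)/(-25/504) = 159.6000
Rounded to 4 decimal places: z = 159.6000

Answer: 159.6000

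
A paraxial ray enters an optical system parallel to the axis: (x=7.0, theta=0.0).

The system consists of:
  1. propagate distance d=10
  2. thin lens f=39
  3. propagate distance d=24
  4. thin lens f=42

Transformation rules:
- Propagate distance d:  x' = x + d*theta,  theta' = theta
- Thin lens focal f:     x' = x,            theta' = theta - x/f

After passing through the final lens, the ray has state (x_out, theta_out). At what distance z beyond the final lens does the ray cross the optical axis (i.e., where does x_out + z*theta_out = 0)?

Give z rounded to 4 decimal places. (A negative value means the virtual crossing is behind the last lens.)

Answer: 11.0526

Derivation:
Initial: x=7.0000 theta=0.0000
After 1 (propagate distance d=10): x=7.0000 theta=0.0000
After 2 (thin lens f=39): x=7.0000 theta=-7/39 (≈-0.1795)
After 3 (propagate distance d=24): x=35/13 (≈2.6923) theta=-7/39 (≈-0.1795)
After 4 (thin lens f=42): x=35/13 (≈2.6923) theta=-19/78 (≈-0.2436)
z_focus = -x_out/theta_out = -(35/13)/(-19/78) = 210/19 ≈ 11.0526
Rounded to 4 decimal places: z = 11.0526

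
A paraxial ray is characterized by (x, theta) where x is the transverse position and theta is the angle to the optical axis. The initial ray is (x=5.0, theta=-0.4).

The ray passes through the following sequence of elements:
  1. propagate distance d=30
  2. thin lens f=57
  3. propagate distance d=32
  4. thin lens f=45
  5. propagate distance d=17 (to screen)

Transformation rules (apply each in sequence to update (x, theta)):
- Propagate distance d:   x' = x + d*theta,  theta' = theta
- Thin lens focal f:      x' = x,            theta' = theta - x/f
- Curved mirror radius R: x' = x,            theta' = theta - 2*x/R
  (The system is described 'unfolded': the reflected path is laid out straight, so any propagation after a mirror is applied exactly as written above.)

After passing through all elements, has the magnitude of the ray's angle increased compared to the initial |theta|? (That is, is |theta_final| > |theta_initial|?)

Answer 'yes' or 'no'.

Answer: no

Derivation:
Initial: x=5.0000 theta=-0.4000
After 1 (propagate distance d=30): x=-7.0000 theta=-0.4000
After 2 (thin lens f=57): x=-7.0000 theta=-79/285 (≈-0.2772)
After 3 (propagate distance d=32): x=-4523/285 (≈-15.8702) theta=-79/285 (≈-0.2772)
After 4 (thin lens f=45): x=-4523/285 (≈-15.8702) theta=968/12825 (≈0.0755)
After 5 (propagate distance d=17 (to screen)): x=-187079/12825 (≈-14.5871) theta=968/12825 (≈0.0755)
|theta_initial|=0.4000 |theta_final|=968/12825 (≈0.0755) -> not increased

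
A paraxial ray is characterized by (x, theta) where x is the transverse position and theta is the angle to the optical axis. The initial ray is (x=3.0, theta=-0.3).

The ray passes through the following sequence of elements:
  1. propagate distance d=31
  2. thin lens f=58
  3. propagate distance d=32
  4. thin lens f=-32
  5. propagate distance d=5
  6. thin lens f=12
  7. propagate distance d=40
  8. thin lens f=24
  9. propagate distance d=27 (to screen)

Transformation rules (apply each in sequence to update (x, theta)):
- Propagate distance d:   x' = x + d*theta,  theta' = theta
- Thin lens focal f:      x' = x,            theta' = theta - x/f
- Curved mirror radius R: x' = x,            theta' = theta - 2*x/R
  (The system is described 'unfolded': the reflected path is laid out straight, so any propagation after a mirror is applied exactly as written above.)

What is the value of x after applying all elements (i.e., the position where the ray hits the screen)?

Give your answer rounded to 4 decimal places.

Initial: x=3.0000 theta=-0.3000
After 1 (propagate distance d=31): x=-6.3000 theta=-0.3000
After 2 (thin lens f=58): x=-6.3000 theta=-111/580 (≈-0.1914)
After 3 (propagate distance d=32): x=-3603/290 (≈-12.4241) theta=-111/580 (≈-0.1914)
After 4 (thin lens f=-32): x=-3603/290 (≈-12.4241) theta=-5379/9280 (≈-0.5796)
After 5 (propagate distance d=5): x=-142191/9280 (≈-15.3223) theta=-5379/9280 (≈-0.5796)
After 6 (thin lens f=12): x=-142191/9280 (≈-15.3223) theta=25881/37120 (≈0.6972)
After 7 (propagate distance d=40): x=116619/9280 (≈12.5667) theta=25881/37120 (≈0.6972)
After 8 (thin lens f=24): x=116619/9280 (≈12.5667) theta=12889/74240 (≈0.1736)
After 9 (propagate distance d=27 (to screen)): x=256191/14848 (≈17.2542) theta=12889/74240 (≈0.1736)
Rounded to 4 decimal places: x = 17.2542

Answer: 17.2542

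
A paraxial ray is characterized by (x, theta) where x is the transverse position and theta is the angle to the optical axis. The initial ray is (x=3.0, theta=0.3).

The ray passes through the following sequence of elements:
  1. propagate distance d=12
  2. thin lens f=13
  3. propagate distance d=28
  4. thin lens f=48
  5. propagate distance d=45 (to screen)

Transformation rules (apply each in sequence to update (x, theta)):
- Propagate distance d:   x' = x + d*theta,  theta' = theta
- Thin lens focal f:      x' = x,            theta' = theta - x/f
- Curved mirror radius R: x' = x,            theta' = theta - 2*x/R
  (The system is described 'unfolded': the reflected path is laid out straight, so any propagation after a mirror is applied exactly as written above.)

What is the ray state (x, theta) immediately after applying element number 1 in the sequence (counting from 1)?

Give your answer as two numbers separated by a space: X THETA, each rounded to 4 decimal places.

Initial: x=3.0000 theta=0.3000
After 1 (propagate distance d=12): x=6.6000 theta=0.3000
Rounded to 4 decimal places: x = 6.6000, theta = 0.3000

Answer: 6.6000 0.3000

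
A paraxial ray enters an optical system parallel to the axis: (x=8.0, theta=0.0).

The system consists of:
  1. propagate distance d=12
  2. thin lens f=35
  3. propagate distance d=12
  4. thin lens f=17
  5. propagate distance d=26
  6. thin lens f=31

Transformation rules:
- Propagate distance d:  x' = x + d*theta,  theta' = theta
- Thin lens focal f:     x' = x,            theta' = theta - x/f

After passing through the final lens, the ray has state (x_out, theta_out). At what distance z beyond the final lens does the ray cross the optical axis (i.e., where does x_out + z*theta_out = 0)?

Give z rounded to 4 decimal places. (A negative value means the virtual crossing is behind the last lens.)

Initial: x=8.0000 theta=0.0000
After 1 (propagate distance d=12): x=8.0000 theta=0.0000
After 2 (thin lens f=35): x=8.0000 theta=-8/35 (≈-0.2286)
After 3 (propagate distance d=12): x=184/35 (≈5.2571) theta=-8/35 (≈-0.2286)
After 4 (thin lens f=17): x=184/35 (≈5.2571) theta=-64/119 (≈-0.5378)
After 5 (propagate distance d=26): x=-5192/595 (≈-8.7261) theta=-64/119 (≈-0.5378)
After 6 (thin lens f=31): x=-5192/595 (≈-8.7261) theta=-4728/18445 (≈-0.2563)
z_focus = -x_out/theta_out = -(-5192/595)/(-4728/18445) = -20119/591 ≈ -34.0423
Rounded to 4 decimal places: z = -34.0423

Answer: -34.0423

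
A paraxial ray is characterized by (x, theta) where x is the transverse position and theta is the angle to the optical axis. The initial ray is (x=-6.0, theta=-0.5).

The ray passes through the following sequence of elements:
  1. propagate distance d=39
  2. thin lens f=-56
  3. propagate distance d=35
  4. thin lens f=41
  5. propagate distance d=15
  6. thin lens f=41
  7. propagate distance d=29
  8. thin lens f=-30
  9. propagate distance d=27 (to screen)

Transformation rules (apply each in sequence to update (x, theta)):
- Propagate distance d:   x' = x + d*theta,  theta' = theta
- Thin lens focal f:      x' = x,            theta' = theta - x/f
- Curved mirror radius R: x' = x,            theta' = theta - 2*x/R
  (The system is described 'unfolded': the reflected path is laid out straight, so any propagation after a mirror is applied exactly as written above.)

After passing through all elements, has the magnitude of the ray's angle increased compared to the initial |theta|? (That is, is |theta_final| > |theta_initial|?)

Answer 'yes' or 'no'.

Initial: x=-6.0000 theta=-0.5000
After 1 (propagate distance d=39): x=-25.5000 theta=-0.5000
After 2 (thin lens f=-56): x=-25.5000 theta=-107/112 (≈-0.9554)
After 3 (propagate distance d=35): x=-58.9375 theta=-107/112 (≈-0.9554)
After 4 (thin lens f=41): x=-58.9375 theta=27/56 (≈0.4821)
After 5 (propagate distance d=15): x=-5791/112 (≈-51.7054) theta=27/56 (≈0.4821)
After 6 (thin lens f=41): x=-5791/112 (≈-51.7054) theta=8005/4592 (≈1.7432)
After 7 (propagate distance d=29): x=-2643/2296 (≈-1.1511) theta=8005/4592 (≈1.7432)
After 8 (thin lens f=-30): x=-2643/2296 (≈-1.1511) theta=699/410 (≈1.7049)
After 9 (propagate distance d=27 (to screen)): x=515229/11480 (≈44.8806) theta=699/410 (≈1.7049)
|theta_initial|=0.5000 |theta_final|=699/410 (≈1.7049) -> increased

Answer: yes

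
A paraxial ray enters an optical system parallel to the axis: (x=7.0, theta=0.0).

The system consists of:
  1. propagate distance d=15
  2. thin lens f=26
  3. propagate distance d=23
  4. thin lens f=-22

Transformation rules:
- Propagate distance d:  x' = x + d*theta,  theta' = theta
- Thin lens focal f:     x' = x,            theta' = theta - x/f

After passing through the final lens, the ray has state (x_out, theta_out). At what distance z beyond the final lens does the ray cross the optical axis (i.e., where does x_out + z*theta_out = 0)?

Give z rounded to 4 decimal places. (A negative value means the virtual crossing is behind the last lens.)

Initial: x=7.0000 theta=0.0000
After 1 (propagate distance d=15): x=7.0000 theta=0.0000
After 2 (thin lens f=26): x=7.0000 theta=-7/26 (≈-0.2692)
After 3 (propagate distance d=23): x=21/26 (≈0.8077) theta=-7/26 (≈-0.2692)
After 4 (thin lens f=-22): x=21/26 (≈0.8077) theta=-133/572 (≈-0.2325)
z_focus = -x_out/theta_out = -(21/26)/(-133/572) = 66/19 ≈ 3.4737
Rounded to 4 decimal places: z = 3.4737

Answer: 3.4737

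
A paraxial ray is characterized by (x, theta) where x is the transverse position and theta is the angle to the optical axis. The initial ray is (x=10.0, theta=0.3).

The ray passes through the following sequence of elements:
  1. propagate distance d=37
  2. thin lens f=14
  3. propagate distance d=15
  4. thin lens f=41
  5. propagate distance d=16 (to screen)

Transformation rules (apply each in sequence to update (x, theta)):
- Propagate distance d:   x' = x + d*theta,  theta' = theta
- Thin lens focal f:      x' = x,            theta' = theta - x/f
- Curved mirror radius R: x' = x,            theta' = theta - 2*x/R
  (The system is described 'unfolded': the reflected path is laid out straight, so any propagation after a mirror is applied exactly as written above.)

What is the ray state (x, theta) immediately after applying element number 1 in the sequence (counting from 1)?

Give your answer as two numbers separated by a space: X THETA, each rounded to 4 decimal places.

Initial: x=10.0000 theta=0.3000
After 1 (propagate distance d=37): x=21.1000 theta=0.3000
Rounded to 4 decimal places: x = 21.1000, theta = 0.3000

Answer: 21.1000 0.3000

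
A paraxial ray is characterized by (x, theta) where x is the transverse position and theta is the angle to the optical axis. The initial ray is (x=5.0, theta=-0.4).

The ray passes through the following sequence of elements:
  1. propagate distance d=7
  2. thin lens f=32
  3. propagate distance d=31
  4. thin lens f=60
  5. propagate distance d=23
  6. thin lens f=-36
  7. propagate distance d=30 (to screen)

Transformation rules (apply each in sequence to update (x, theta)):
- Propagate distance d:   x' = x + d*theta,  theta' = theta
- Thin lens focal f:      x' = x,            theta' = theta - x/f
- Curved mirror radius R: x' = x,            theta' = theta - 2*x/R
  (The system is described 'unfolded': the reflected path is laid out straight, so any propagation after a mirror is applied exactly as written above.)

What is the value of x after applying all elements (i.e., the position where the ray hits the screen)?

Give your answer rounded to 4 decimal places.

Answer: -41.6037

Derivation:
Initial: x=5.0000 theta=-0.4000
After 1 (propagate distance d=7): x=2.2000 theta=-0.4000
After 2 (thin lens f=32): x=2.2000 theta=-15/32 (≈-0.4688)
After 3 (propagate distance d=31): x=-1973/160 (≈-12.3313) theta=-15/32 (≈-0.4688)
After 4 (thin lens f=60): x=-1973/160 (≈-12.3313) theta=-2527/9600 (≈-0.2632)
After 5 (propagate distance d=23): x=-176501/9600 (≈-18.3855) theta=-2527/9600 (≈-0.2632)
After 6 (thin lens f=-36): x=-176501/9600 (≈-18.3855) theta=-267473/345600 (≈-0.7739)
After 7 (propagate distance d=30 (to screen)): x=-2396371/57600 (≈-41.6037) theta=-267473/345600 (≈-0.7739)
Rounded to 4 decimal places: x = -41.6037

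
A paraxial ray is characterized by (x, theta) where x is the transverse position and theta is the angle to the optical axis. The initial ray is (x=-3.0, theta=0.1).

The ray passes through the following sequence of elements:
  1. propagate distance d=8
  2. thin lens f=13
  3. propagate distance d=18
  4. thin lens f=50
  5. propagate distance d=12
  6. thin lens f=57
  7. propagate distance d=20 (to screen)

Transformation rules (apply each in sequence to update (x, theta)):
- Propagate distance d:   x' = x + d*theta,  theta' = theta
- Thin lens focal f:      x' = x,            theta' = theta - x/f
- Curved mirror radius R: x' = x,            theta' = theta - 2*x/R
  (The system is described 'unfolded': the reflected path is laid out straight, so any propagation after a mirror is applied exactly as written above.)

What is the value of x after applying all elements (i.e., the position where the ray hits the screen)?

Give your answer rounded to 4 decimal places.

Initial: x=-3.0000 theta=0.1000
After 1 (propagate distance d=8): x=-2.2000 theta=0.1000
After 2 (thin lens f=13): x=-2.2000 theta=7/26 (≈0.2692)
After 3 (propagate distance d=18): x=172/65 (≈2.6462) theta=7/26 (≈0.2692)
After 4 (thin lens f=50): x=172/65 (≈2.6462) theta=703/3250 (≈0.2163)
After 5 (propagate distance d=12): x=8518/1625 (≈5.2418) theta=703/3250 (≈0.2163)
After 6 (thin lens f=57): x=8518/1625 (≈5.2418) theta=4607/37050 (≈0.1243)
After 7 (propagate distance d=20 (to screen)): x=715876/92625 (≈7.7288) theta=4607/37050 (≈0.1243)
Rounded to 4 decimal places: x = 7.7288

Answer: 7.7288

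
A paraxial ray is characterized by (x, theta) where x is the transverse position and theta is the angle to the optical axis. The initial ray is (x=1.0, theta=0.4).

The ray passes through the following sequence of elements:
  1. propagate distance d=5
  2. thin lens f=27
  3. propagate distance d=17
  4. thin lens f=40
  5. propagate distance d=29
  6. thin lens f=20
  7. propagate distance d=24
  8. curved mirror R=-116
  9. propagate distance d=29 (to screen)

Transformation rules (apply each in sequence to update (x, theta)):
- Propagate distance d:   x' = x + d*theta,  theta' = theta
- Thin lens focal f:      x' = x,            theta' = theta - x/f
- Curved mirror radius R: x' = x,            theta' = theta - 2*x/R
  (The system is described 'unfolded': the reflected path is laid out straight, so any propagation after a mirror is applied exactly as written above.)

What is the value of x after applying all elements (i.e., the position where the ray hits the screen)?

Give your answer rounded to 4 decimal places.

Answer: -12.5461

Derivation:
Initial: x=1.0000 theta=0.4000
After 1 (propagate distance d=5): x=3.0000 theta=0.4000
After 2 (thin lens f=27): x=3.0000 theta=13/45 (≈0.2889)
After 3 (propagate distance d=17): x=356/45 (≈7.9111) theta=13/45 (≈0.2889)
After 4 (thin lens f=40): x=356/45 (≈7.9111) theta=41/450 (≈0.0911)
After 5 (propagate distance d=29): x=1583/150 (≈10.5533) theta=41/450 (≈0.0911)
After 6 (thin lens f=20): x=1583/150 (≈10.5533) theta=-3929/9000 (≈-0.4366)
After 7 (propagate distance d=24): x=0.0760 theta=-3929/9000 (≈-0.4366)
After 8 (curved mirror R=-116): x=0.0760 theta=-113599/261000 (≈-0.4352)
After 9 (propagate distance d=29 (to screen)): x=-22583/1800 (≈-12.5461) theta=-113599/261000 (≈-0.4352)
Rounded to 4 decimal places: x = -12.5461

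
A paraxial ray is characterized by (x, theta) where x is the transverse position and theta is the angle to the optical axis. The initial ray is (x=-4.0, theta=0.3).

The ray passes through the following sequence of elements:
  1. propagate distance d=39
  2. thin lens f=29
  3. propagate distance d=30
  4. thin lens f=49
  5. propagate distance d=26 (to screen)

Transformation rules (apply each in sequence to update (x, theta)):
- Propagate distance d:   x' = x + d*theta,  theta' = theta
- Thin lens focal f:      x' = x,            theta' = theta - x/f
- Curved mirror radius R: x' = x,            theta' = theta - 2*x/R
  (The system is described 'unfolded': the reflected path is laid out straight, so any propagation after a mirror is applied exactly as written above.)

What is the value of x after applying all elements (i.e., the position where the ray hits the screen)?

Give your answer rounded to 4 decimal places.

Initial: x=-4.0000 theta=0.3000
After 1 (propagate distance d=39): x=7.7000 theta=0.3000
After 2 (thin lens f=29): x=7.7000 theta=1/29 (≈0.0345)
After 3 (propagate distance d=30): x=2533/290 (≈8.7345) theta=1/29 (≈0.0345)
After 4 (thin lens f=49): x=2533/290 (≈8.7345) theta=-2043/14210 (≈-0.1438)
After 5 (propagate distance d=26 (to screen)): x=70999/14210 (≈4.9964) theta=-2043/14210 (≈-0.1438)
Rounded to 4 decimal places: x = 4.9964

Answer: 4.9964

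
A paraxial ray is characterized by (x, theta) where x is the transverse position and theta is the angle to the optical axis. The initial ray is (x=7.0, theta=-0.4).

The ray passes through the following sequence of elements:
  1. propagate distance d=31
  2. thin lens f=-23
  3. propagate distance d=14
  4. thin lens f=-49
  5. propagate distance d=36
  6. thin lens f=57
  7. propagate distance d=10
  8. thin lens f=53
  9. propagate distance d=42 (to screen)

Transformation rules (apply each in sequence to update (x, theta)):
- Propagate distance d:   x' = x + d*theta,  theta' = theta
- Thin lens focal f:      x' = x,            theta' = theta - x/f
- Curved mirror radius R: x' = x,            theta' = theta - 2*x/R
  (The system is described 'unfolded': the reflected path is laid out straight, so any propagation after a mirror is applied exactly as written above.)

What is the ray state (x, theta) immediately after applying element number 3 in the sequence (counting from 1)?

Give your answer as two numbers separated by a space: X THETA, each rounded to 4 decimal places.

Initial: x=7.0000 theta=-0.4000
After 1 (propagate distance d=31): x=-5.4000 theta=-0.4000
After 2 (thin lens f=-23): x=-5.4000 theta=-73/115 (≈-0.6348)
After 3 (propagate distance d=14): x=-1643/115 (≈-14.2870) theta=-73/115 (≈-0.6348)
Rounded to 4 decimal places: x = -14.2870, theta = -0.6348

Answer: -14.2870 -0.6348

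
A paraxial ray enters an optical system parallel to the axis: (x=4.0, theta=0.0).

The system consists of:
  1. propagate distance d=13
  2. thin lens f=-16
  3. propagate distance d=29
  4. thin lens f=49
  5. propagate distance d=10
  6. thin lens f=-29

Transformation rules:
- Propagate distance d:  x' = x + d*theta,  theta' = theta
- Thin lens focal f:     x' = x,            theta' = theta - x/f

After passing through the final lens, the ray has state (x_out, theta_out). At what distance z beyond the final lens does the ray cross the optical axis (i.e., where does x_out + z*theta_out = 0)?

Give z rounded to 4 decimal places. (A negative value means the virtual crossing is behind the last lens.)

Initial: x=4.0000 theta=0.0000
After 1 (propagate distance d=13): x=4.0000 theta=0.0000
After 2 (thin lens f=-16): x=4.0000 theta=0.2500
After 3 (propagate distance d=29): x=11.2500 theta=0.2500
After 4 (thin lens f=49): x=11.2500 theta=1/49 (≈0.0204)
After 5 (propagate distance d=10): x=2245/196 (≈11.4541) theta=1/49 (≈0.0204)
After 6 (thin lens f=-29): x=2245/196 (≈11.4541) theta=2361/5684 (≈0.4154)
z_focus = -x_out/theta_out = -(2245/196)/(2361/5684) = -65105/2361 ≈ -27.5752
Rounded to 4 decimal places: z = -27.5752

Answer: -27.5752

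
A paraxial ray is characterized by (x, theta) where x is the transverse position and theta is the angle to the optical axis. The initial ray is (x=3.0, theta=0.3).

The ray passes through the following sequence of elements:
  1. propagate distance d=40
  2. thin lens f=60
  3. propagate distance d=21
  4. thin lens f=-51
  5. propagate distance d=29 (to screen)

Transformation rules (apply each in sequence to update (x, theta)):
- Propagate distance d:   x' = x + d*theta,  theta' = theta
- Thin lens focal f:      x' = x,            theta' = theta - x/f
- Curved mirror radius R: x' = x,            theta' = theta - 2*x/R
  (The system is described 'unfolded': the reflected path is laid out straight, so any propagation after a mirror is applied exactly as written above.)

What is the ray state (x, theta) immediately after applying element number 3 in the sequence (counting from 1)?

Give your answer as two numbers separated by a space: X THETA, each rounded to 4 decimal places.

Answer: 16.0500 0.0500

Derivation:
Initial: x=3.0000 theta=0.3000
After 1 (propagate distance d=40): x=15.0000 theta=0.3000
After 2 (thin lens f=60): x=15.0000 theta=0.0500
After 3 (propagate distance d=21): x=16.0500 theta=0.0500
Rounded to 4 decimal places: x = 16.0500, theta = 0.0500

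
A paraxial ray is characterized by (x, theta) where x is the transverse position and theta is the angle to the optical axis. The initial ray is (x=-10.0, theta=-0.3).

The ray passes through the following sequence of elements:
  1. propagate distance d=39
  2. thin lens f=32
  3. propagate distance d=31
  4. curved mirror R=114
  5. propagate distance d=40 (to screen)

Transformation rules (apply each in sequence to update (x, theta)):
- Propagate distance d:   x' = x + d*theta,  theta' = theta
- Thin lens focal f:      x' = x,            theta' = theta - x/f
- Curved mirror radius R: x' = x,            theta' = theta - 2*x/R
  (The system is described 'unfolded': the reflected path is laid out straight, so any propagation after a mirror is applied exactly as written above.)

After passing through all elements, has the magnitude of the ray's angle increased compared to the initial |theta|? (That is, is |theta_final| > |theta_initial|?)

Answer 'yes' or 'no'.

Initial: x=-10.0000 theta=-0.3000
After 1 (propagate distance d=39): x=-21.7000 theta=-0.3000
After 2 (thin lens f=32): x=-21.7000 theta=121/320 (≈0.3781)
After 3 (propagate distance d=31): x=-3193/320 (≈-9.9781) theta=121/320 (≈0.3781)
After 4 (curved mirror R=114): x=-3193/320 (≈-9.9781) theta=1009/1824 (≈0.5532)
After 5 (propagate distance d=40 (to screen)): x=221599/18240 (≈12.1491) theta=1009/1824 (≈0.5532)
|theta_initial|=0.3000 |theta_final|=1009/1824 (≈0.5532) -> increased

Answer: yes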